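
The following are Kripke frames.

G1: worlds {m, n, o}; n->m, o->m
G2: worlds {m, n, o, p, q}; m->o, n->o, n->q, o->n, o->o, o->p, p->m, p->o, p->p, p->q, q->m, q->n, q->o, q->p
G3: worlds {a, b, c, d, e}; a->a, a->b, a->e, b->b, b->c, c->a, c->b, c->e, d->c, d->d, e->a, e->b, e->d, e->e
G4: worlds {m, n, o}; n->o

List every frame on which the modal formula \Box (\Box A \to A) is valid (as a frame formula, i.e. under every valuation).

The schema corresponds to shift-reflexivity: \forall x \forall y (Rxy \to Ryy).
G1: fails — Rnm but not Rmm.
G2: fails — Ron but not Rnn.
G3: fails — Rbc but not Rcc.
G4: fails — Rno but not Roo.
Valid on no frame.

none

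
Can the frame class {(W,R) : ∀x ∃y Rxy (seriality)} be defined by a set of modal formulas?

This is a Sahlqvist condition; the D axiom □r → ◇r defines it.

Yes, by □r → ◇r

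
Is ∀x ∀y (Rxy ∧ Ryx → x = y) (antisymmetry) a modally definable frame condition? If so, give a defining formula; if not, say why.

Any modally definable frame class is closed under surjective bounded morphisms.
The 8-cycle (worlds a,b,c,d,e,f,g,h with a→b→c→d→e→f→g→h→a) is antisymmetric. Sending even-indexed worlds to • and odd-indexed worlds to ∘ is a surjective bounded morphism onto the two-world frame with •↔∘, which is not antisymmetric.
So no modal formula (or set of formulas) defines exactly the antisymmetric frames.

Not modally definable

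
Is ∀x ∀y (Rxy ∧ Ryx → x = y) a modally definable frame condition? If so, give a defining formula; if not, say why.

Any modally definable frame class is closed under surjective bounded morphisms.
The 8-cycle (worlds w0,w1,w2,w3,w4,w5,w6,w7 with w0→w1→w2→w3→w4→w5→w6→w7→w0) is antisymmetric. Sending even-indexed worlds to s and odd-indexed worlds to t is a surjective bounded morphism onto the two-world frame with s↔t, which is not antisymmetric.
Hence antisymmetry is not modally definable.

Not definable by any modal formula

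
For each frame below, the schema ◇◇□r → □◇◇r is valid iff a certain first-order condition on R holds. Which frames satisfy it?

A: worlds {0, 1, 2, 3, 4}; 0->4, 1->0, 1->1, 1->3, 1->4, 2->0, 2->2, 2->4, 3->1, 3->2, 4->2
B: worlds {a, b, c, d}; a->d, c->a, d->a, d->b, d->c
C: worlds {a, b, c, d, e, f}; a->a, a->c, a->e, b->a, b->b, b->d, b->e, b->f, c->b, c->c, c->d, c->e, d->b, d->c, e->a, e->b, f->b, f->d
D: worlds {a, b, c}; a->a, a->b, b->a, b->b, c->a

C, D

This is the axiom for a generalized confluence (Geach) condition; its first-order frame correspondent is ∀x ∀y ∀z ((xR²y ∧ xRz) → ∃w (yRw ∧ zR²w)).
A: fails — 1R²0, 1R0 but no w with 0Rw and 0R²w.
B: fails — aR²b, aRd but no w with bRw and dR²w.
C: condition met.
D: condition met.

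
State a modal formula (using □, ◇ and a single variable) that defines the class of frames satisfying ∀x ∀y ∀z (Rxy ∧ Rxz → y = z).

◇r → □r

A defining formula is ◇r → □r (the CD axiom).
Suppose ◇r→□r is valid. Take Rxy, Rxz and set V(r)={y}. Then ◇r at x, so □r at x, so r at z, i.e. z=y.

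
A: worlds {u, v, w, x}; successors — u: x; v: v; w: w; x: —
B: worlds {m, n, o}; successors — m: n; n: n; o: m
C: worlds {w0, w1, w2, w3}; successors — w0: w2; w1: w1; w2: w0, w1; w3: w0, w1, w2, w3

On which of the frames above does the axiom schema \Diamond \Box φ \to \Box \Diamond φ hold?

The schema corresponds to convergence: \forall x \forall y \forall z (Rxy \wedge Rxz \to \exists w (Ryw \wedge Rzw)).
A: fails — Rux and Rux but x and x have no common successor.
B: ✓.
C: fails — Rw2w1 and Rw2w0 but w1 and w0 have no common successor.
Valid on: B.

B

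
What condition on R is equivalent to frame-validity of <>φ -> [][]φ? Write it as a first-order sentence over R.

This is a Sahlqvist (Geach-type) schema ◇^1□^0φ → □^2◇^0φ.
First-order correspondent: forall x forall y forall z ((xRy & x R^2 z) -> exists w (y = w & z = w)).

forall x forall y forall z ((xRy & x R^2 z) -> exists w (y = w & z = w))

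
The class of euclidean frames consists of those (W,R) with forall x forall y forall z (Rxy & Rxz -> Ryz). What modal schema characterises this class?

The condition is the Euclidean property. The 5 schema ◇p → □◇p defines it.
Suppose ◇p→□◇p is valid. Take Rxy, Rxz and set V(p)={y}. Then ◇p at x, so □◇p at x, so ◇p at z, so some w with Rzw has p; w=y, i.e. Rzy. By symmetry of the argument, Ryz.

◇p → □◇p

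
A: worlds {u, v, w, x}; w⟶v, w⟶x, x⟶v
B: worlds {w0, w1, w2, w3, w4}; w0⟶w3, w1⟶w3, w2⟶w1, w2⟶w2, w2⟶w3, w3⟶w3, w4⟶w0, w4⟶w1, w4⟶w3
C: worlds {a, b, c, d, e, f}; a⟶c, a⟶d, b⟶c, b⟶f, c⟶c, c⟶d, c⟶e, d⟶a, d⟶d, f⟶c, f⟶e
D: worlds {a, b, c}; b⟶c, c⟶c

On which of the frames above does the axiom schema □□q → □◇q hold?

The schema corresponds to a generalized confluence (Geach) condition: ∀x ∀z (xRz → ∃w (xR²w ∧ zRw)).
A: fails — wRv but no t with wR²t and vRt.
B: ✓.
C: fails — cRe but no w with cR²w and eRw.
D: ✓.

B, D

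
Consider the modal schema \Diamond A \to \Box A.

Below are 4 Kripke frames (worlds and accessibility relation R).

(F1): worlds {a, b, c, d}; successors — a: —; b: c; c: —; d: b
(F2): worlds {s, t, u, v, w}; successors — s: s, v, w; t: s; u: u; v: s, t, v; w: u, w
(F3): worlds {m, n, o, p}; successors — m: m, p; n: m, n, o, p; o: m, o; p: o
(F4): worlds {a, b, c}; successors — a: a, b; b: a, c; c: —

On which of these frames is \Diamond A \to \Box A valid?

This is the axiom for partial functionality; its first-order frame correspondent is \forall x \forall y \forall z (Rxy \wedge Rxz \to y = z).
(F1): satisfies the condition.
(F2): fails — s sees both s and v.
(F3): fails — m sees both m and p.
(F4): fails — a sees both a and b.

(F1)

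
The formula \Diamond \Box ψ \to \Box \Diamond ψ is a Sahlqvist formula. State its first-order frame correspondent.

Convergence

This schema is the .2 axiom.
Its frame correspondent is convergence — \forall x \forall y \forall z (Rxy \wedge Rxz \to \exists w (Ryw \wedge Rzw)).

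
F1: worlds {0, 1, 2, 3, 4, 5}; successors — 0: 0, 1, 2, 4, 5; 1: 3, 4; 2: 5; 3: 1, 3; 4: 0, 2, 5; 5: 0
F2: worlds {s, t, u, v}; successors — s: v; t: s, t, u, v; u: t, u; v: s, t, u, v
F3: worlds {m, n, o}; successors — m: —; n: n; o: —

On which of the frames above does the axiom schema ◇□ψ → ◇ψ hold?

The schema corresponds to a generalized confluence (Geach) condition: ∀x ∀y (xRy → ∃w (yRw ∧ xRw)).
F1: fails — 1R4 but no w with 4Rw and 1Rw.
F2: ✓.
F3: ✓.
Valid on: F2, F3.

F2, F3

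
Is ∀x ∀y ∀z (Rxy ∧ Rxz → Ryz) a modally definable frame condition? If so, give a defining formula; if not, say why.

Yes: it is the Euclidean property, defined by the 5 schema ◇p → □◇p.
Suppose ◇p→□◇p is valid. Take Rxy, Rxz and set V(p)={y}. Then ◇p at x, so □◇p at x, so ◇p at z, so some w with Rzw has p; w=y, i.e. Rzy. By symmetry of the argument, Ryz.

Definable; ◇p → □◇p defines it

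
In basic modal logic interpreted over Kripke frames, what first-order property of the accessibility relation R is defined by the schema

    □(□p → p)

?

This schema is the T□ axiom.
Its frame correspondent is shift-reflexivity — ∀x ∀y (Rxy → Ryy).

shift-reflexivity: ∀x ∀y (Rxy → Ryy)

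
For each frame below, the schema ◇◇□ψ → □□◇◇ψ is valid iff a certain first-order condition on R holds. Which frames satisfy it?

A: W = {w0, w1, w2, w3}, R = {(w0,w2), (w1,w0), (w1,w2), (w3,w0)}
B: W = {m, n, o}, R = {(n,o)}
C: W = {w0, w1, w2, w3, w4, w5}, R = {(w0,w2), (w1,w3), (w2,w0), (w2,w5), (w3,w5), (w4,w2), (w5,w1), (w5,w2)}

B

The schema corresponds to a generalized confluence (Geach) condition: ∀x ∀y ∀z ((xR²y ∧ xR²z) → ∃w (yRw ∧ zR²w)).
A: fails — w1R²w2, w1R²w2 but no w with w2Rw and w2R²w.
B: satisfies the condition.
C: fails — w0R²w0, w0R²w0 but no w with w0Rw and w0R²w.
Valid on: B.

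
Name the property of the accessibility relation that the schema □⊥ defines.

emptiness of R

This schema is the Ver axiom.
Its frame correspondent is emptiness of R — ∀x ∀y ¬Rxy.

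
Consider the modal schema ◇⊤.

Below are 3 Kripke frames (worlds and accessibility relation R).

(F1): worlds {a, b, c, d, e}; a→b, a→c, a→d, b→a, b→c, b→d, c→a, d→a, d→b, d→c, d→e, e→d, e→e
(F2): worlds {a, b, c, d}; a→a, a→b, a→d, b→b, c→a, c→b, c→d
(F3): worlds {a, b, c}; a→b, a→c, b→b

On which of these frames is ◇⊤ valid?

Frame correspondent (Sahlqvist): ∀x ∃y Rxy — i.e. seriality.
(F1): satisfies the condition.
(F2): fails — world d has no successor.
(F3): fails — world c has no successor.
Valid on: (F1).

(F1)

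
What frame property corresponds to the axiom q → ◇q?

This is frame-equivalent to □q → q (substitute ¬q for q and contrapose).
Suppose □q→q is valid. At any x set V(q)={w : Rxw}. Then □q holds at x, so q holds at x, i.e. Rxx.
Conversely, any frame satisfying ∀x Rxx validates the schema.
Frame condition: ∀x Rxx.

Reflexivity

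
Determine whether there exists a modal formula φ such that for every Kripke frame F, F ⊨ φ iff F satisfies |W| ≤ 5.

If a class were modally definable it would be closed under disjoint unions (Goldblatt–Thomason).
Any modal formula valid on each of 6 disjoint one-world frames is valid on their disjoint union (validity is preserved under disjoint unions). Each one-world frame has |W|=1≤5, but the union has |W|=6.
So no modal formula (or set of formulas) defines exactly the |W|≤5 frames.

No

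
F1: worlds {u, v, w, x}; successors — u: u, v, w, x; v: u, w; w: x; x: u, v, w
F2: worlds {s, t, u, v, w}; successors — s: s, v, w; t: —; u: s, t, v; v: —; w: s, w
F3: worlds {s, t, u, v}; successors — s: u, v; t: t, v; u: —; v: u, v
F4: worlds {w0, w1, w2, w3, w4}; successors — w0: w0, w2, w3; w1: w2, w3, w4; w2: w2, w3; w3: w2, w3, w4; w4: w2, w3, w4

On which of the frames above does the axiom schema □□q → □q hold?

F3, F4

Frame correspondent (Sahlqvist): ∀x ∀y (Rxy → ∃z (Rxz ∧ Rzy)) — i.e. density.
F1: fails — Rwx but no z with Rwz and Rzx.
F2: fails — Rut but no z with Ruz and Rzt.
F3: holds.
F4: holds.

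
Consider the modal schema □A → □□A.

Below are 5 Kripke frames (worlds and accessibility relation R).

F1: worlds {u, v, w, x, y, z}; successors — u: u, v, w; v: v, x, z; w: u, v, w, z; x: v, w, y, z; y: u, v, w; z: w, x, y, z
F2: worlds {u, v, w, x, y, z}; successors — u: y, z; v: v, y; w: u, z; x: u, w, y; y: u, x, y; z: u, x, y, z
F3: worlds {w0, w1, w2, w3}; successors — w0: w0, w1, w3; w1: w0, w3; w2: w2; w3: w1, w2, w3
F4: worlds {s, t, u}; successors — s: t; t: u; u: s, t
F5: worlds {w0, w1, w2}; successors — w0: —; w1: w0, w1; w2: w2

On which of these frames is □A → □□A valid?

Frame correspondent (Sahlqvist): ∀x ∀y ∀z (Rxy ∧ Ryz → Rxz) — i.e. transitivity.
F1: fails — Ruv and Rvz but not Ruz.
F2: fails — Rxw and Rwz but not Rxz.
F3: fails — Rw1w0 and Rw0w1 but not Rw1w1.
F4: fails — Rtu and Rus but not Rts.
F5: ✓.

F5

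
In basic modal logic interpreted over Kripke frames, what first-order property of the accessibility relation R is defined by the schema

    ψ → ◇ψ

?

Equivalently (dual form): □ψ → ψ.
Suppose □ψ→ψ is valid. At any x set V(ψ)={w : Rxw}. Then □ψ holds at x, so ψ holds at x, i.e. Rxx.

Reflexivity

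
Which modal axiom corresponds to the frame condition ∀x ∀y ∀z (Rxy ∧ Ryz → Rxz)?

This is transitivity; the standard corresponding axiom is 4: □r → □□r.
Suppose □r→□□r is valid. Take Rxy, Ryz and set V(r)={w : Rxw}. Then □r at x, so □□r at x, so □r at y, so r at z, i.e. Rxz.

□r → □□r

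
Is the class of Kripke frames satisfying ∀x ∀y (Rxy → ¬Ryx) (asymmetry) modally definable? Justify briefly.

If a class were modally definable it would be closed under surjective bounded morphisms (Goldblatt–Thomason).
The 5-cycle (worlds s,t,u,v,w with s→t→u→v→w→s) is asymmetric. Mapping every world to a single reflexive point • is a surjective bounded morphism, and the reflexive point is not asymmetric (R•• but asymmetry requires ¬R••).
Hence asymmetry is not modally definable.

Not modally definable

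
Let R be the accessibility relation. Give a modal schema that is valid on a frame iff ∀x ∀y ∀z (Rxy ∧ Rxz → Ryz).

◇r → □◇r

This is the Euclidean property; the standard corresponding axiom is 5: ◇r → □◇r.
Suppose ◇r→□◇r is valid. Take Rxy, Rxz and set V(r)={y}. Then ◇r at x, so □◇r at x, so ◇r at z, so some w with Rzw has r; w=y, i.e. Rzy. By symmetry of the argument, Ryz.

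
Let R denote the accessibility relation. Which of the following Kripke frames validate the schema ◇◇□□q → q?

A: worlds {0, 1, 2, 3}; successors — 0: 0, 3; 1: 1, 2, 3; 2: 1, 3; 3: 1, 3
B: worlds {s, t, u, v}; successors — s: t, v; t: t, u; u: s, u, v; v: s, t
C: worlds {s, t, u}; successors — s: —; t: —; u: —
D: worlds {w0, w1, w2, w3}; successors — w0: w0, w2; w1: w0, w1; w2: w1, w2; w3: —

B, C, D

Frame correspondent (Sahlqvist): ∀x ∀y (xR²y → ∃w (yR²w ∧ x = w)) — i.e. a generalized confluence (Geach) condition.
A: fails — 0R²1 but no w with 1R²w and 0=w.
B: holds.
C: holds.
D: holds.
Valid on: B, C, D.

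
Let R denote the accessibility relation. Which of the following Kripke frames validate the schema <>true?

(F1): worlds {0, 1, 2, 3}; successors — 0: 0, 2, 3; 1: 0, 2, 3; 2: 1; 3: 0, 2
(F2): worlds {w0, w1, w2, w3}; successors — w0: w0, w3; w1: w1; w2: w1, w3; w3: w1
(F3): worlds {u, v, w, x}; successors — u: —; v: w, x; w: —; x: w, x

Frame correspondent (Sahlqvist): forall x exists y Rxy — i.e. seriality.
(F1): condition met.
(F2): condition met.
(F3): fails — world u has no successor.

(F1), (F2)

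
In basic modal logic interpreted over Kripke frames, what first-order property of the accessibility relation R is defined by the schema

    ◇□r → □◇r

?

convergence

Suppose ◇□r→□◇r is valid. Take Rxy, Rxz and set V(r)={w : Ryw}. Then □r at y so ◇□r at x, so □◇r at x, so ◇r at z, giving w with Rzw and Ryw.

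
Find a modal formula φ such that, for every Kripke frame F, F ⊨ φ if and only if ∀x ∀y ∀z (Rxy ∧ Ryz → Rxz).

The condition is transitivity. The 4 schema □r → □□r defines it.
Suppose □r→□□r is valid. Take Rxy, Ryz and set V(r)={w : Rxw}. Then □r at x, so □□r at x, so □r at y, so r at z, i.e. Rxz.

□r → □□r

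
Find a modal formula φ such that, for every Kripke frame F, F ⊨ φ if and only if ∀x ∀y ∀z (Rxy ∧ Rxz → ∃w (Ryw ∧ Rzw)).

◇□p → □◇p

A defining formula is ◇□p → □◇p (the .2 axiom).
Suppose ◇□p→□◇p is valid. Take Rxy, Rxz and set V(p)={w : Ryw}. Then □p at y so ◇□p at x, so □◇p at x, so ◇p at z, giving w with Rzw and Ryw.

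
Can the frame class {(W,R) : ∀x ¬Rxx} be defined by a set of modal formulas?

Any modally definable frame class is closed under surjective bounded morphisms.
The 3-cycle (worlds w0,w1,w2 with w0→w1→w2→w0) is irreflexive, and the map sending every world to a single reflexive point • is a surjective bounded morphism (forth: every edge maps to (•,•); back: every world has a successor). So any modal formula valid on the 3-cycle is also valid on the reflexive point, which is not irreflexive.
So no modal formula (or set of formulas) defines exactly the irreflexive frames.

No — not modally definable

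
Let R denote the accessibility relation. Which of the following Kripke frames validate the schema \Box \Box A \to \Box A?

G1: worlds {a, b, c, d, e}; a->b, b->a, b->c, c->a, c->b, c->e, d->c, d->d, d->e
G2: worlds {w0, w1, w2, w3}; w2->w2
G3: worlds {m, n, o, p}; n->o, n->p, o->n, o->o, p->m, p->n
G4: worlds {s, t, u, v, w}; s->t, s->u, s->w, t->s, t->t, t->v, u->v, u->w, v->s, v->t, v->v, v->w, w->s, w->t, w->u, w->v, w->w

Frame correspondent (Sahlqvist): \forall x \forall y (Rxy \to \exists z (Rxz \wedge Rzy)) — i.e. density.
G1: fails — Rbc but no z with Rbz and Rzc.
G2: satisfies the condition.
G3: fails — Rpm but no z with Rpz and Rzm.
G4: satisfies the condition.

G2, G4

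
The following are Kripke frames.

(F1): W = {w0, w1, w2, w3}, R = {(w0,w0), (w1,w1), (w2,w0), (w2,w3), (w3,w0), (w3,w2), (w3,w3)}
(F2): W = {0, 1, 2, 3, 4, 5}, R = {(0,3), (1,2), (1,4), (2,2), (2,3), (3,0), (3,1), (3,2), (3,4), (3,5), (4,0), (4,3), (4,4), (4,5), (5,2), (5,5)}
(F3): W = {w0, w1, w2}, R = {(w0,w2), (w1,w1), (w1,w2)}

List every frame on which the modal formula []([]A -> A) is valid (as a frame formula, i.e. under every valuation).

Frame correspondent (Sahlqvist): forall x forall y (Rxy -> Ryy) — i.e. shift-reflexivity.
(F1): fails — Rw3w2 but not Rw2w2.
(F2): fails — R31 but not R11.
(F3): fails — Rw1w2 but not Rw2w2.

none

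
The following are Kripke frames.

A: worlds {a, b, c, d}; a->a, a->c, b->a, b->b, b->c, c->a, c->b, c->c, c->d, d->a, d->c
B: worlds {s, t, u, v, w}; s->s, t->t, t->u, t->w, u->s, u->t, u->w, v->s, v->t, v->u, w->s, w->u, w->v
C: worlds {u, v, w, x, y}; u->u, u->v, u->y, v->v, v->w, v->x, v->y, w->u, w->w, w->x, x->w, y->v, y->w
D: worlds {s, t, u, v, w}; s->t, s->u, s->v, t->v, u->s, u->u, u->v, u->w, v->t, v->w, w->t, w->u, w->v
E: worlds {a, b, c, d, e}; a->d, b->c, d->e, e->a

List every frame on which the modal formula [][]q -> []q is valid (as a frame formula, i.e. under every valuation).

This is the axiom for density; its first-order frame correspondent is forall x forall y (Rxy -> exists z (Rxz & Rzy)).
A: condition met.
B: fails — Rwv but no z with Rwz and Rzv.
C: condition met.
D: fails — Rtv but no z with Rtz and Rzv.
E: fails — Rde but no z with Rdz and Rze.
Valid on: A, C.

A, C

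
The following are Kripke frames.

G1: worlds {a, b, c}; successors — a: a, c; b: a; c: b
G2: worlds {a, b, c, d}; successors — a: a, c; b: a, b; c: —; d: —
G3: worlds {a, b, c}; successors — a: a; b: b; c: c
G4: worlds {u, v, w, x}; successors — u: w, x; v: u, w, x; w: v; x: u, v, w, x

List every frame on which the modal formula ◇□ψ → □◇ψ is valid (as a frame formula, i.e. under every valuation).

This is the axiom for convergence; its first-order frame correspondent is ∀x ∀y ∀z (Rxy ∧ Rxz → ∃w (Ryw ∧ Rzw)).
G1: fails — Raa and Rac but a and c have no common successor.
G2: fails — Raa and Rac but a and c have no common successor.
G3: holds.
G4: fails — Rvw and Rvu but w and u have no common successor.

G3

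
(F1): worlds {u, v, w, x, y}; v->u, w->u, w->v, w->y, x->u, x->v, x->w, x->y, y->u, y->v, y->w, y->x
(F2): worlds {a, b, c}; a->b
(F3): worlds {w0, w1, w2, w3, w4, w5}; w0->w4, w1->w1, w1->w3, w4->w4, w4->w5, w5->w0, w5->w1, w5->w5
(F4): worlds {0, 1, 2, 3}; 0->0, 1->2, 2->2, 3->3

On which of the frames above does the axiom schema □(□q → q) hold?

This is the axiom for shift-reflexivity; its first-order frame correspondent is ∀x ∀y (Rxy → Ryy).
(F1): fails — Rxw but not Rww.
(F2): fails — Rab but not Rbb.
(F3): fails — Rw1w3 but not Rw3w3.
(F4): condition met.
Valid on: (F4).

(F4)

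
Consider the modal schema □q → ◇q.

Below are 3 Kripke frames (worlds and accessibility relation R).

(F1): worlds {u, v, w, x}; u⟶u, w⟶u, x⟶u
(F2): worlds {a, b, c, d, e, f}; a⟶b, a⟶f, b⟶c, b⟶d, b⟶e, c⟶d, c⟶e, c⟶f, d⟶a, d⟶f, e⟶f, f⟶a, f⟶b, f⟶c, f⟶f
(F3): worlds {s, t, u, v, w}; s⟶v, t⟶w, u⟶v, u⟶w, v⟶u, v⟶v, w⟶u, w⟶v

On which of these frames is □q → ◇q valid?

(F2), (F3)

This is the axiom for seriality; its first-order frame correspondent is ∀x ∃y Rxy.
(F1): fails — world v has no successor.
(F2): holds.
(F3): holds.
Valid on: (F2), (F3).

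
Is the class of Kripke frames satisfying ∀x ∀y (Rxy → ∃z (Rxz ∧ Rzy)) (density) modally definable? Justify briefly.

This is a Sahlqvist condition; the C4 axiom □□q → □q defines it.
Suppose □□q→□q is valid. Take Rxy and set V(q)={w : xR²w}. Then □□q at x, so □q at x, so q at y, i.e. ∃z(Rxz∧Rzy).

Yes, by □□q → □q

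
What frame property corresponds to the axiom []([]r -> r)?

Shift-reflexivity

Suppose □(□r→r) is valid. Take Rxy and set V(r)={w : Ryw}. Then at y, □r holds; since □(□r→r) at x, □r→r at y, so r at y, i.e. Ryy.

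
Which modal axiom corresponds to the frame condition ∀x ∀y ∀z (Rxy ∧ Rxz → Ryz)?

A defining formula is ◇r → □◇r (the 5 axiom).
Suppose ◇r→□◇r is valid. Take Rxy, Rxz and set V(r)={y}. Then ◇r at x, so □◇r at x, so ◇r at z, so some w with Rzw has r; w=y, i.e. Rzy. By symmetry of the argument, Ryz.

◇r → □◇r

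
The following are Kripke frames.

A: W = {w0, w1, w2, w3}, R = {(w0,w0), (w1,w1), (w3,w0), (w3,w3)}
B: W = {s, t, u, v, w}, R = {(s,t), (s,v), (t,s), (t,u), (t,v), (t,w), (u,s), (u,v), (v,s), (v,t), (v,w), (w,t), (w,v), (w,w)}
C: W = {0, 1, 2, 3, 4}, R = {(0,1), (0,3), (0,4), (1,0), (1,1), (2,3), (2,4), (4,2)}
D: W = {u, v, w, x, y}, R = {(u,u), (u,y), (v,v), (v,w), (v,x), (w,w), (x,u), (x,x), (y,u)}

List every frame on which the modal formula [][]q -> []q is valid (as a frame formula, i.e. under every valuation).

A, D

Frame correspondent (Sahlqvist): forall x forall y (Rxy -> exists z (Rxz & Rzy)) — i.e. density.
A: satisfies the condition.
B: fails — Rtu but no z with Rtz and Rzu.
C: fails — R04 but no z with R0z and Rz4.
D: satisfies the condition.
Valid on: A, D.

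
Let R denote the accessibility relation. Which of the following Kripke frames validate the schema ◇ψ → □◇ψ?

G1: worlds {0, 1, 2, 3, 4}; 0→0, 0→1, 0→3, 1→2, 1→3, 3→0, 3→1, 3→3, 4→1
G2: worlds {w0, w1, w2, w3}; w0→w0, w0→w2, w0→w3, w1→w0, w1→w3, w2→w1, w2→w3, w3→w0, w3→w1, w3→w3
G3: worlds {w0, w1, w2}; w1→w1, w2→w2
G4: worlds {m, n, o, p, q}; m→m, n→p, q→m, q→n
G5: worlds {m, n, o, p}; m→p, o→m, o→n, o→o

Frame correspondent (Sahlqvist): ∀x ∀y ∀z (Rxy ∧ Rxz → Ryz) — i.e. the Euclidean property.
G1: fails — R01 and R00 but not R10.
G2: fails — Rw0w2 and Rw0w2 but not Rw2w2.
G3: holds.
G4: fails — Rnp and Rnp but not Rpp.
G5: fails — Rmp and Rmp but not Rpp.
Valid on: G3.

G3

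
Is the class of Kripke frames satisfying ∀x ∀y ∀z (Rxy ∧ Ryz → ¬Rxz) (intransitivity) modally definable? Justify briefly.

Not definable by any modal formula

If a class were modally definable it would be closed under surjective bounded morphisms (Goldblatt–Thomason).
The 7-cycle (worlds s,t,u,v,w,x,y with s→t→u→v→w→x→y→s) is intransitive. Mapping every world to a single reflexive point • is a surjective bounded morphism; the reflexive point is not intransitive (R••∧R•• but R••).
So the class is not modally definable.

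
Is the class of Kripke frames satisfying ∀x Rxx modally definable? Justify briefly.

Yes, by □p → p

This is a Sahlqvist condition; the T axiom □p → p defines it.
Suppose □p→p is valid. At any x set V(p)={w : Rxw}. Then □p holds at x, so p holds at x, i.e. Rxx.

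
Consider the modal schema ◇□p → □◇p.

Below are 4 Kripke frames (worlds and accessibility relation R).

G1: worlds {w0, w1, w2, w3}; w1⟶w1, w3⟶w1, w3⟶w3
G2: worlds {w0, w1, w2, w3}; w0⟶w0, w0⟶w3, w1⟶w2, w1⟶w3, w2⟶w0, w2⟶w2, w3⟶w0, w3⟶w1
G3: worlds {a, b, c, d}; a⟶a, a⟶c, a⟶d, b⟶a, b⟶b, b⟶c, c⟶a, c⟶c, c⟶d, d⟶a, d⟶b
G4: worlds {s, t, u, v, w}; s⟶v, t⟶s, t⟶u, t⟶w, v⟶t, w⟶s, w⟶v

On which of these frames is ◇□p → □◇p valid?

G1, G2, G3

This is the axiom for convergence; its first-order frame correspondent is ∀x ∀y ∀z (Rxy ∧ Rxz → ∃w (Ryw ∧ Rzw)).
G1: ✓.
G2: ✓.
G3: ✓.
G4: fails — Rts and Rtu but s and u have no common successor.
Valid on: G1, G2, G3.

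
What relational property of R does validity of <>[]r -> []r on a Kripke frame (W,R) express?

This is frame-equivalent to ◇r → □◇r (substitute ¬r for r and contrapose).
Suppose ◇r→□◇r is valid. Take Rxy, Rxz and set V(r)={y}. Then ◇r at x, so □◇r at x, so ◇r at z, so some w with Rzw has r; w=y, i.e. Rzy. By symmetry of the argument, Ryz.
Conversely, any frame satisfying forall x forall y forall z (Rxy & Rxz -> Ryz) validates the schema.
Frame condition: forall x forall y forall z (Rxy & Rxz -> Ryz).

the Euclidean property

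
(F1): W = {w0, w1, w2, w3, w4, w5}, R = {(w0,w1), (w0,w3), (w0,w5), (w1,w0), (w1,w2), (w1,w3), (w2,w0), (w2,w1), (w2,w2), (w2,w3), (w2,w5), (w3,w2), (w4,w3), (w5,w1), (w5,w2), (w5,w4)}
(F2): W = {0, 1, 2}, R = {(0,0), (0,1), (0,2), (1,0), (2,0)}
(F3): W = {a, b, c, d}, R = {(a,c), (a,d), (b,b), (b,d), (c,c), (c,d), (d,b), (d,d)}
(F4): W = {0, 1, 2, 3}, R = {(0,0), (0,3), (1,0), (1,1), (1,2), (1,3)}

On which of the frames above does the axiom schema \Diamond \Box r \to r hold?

(F2)

Frame correspondent (Sahlqvist): \forall x \forall y (Rxy \to Ryx) — i.e. symmetry.
(F1): fails — Rw1w3 but not Rw3w1.
(F2): condition met.
(F3): fails — Rcd but not Rdc.
(F4): fails — R10 but not R01.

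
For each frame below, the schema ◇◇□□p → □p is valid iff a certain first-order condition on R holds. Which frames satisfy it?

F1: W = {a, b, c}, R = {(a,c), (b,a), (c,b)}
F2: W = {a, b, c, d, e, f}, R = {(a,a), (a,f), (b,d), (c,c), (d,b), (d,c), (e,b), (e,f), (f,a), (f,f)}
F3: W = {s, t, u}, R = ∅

Frame correspondent (Sahlqvist): ∀x ∀y ∀z ((xR²y ∧ xRz) → ∃w (yR²w ∧ z = w)) — i.e. a generalized confluence (Geach) condition.
F1: condition met.
F2: fails — bR²b, bRd but no w with bR²w and d=w.
F3: condition met.
Valid on: F1, F3.

F1, F3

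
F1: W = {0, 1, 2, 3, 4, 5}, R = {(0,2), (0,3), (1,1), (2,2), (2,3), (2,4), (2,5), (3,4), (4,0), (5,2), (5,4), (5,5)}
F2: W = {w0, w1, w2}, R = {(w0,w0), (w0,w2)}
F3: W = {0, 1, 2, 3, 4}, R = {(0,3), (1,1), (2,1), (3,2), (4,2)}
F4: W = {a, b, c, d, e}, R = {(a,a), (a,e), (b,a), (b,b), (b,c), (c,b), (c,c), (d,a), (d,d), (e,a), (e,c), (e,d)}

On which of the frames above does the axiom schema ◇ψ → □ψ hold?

Frame correspondent (Sahlqvist): ∀x ∀y ∀z (Rxy ∧ Rxz → y = z) — i.e. partial functionality.
F1: fails — 0 sees both 2 and 3.
F2: fails — w0 sees both w0 and w2.
F3: holds.
F4: fails — a sees both a and e.

F3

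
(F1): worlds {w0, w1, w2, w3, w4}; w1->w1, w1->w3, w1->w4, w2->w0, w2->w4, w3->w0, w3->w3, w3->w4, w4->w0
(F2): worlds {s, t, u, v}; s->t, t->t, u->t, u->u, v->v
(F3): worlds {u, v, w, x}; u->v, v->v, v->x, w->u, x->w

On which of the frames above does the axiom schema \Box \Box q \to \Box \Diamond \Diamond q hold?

(F2)

This is the axiom for a generalized confluence (Geach) condition; its first-order frame correspondent is \forall x \forall z (xRz \to \exists w (x R^2 w \wedge z R^2 w)).
(F1): fails — w1Rw4 but no w with w1R²w and w4R²w.
(F2): ✓.
(F3): fails — vRx but no t with vR²t and xR²t.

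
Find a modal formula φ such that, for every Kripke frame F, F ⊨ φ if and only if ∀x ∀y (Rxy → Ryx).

r → □◇r

The condition is symmetry. The B schema r → □◇r defines it.
Suppose r→□◇r is valid. Take Rxy and set V(r)={x}. Then r at x, so □◇r at x, so ◇r at y, so some z with Ryz has r; z=x, i.e. Ryx.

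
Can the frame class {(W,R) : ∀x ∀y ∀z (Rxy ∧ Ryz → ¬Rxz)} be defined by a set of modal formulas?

No

Modal frame validity is preserved under surjective bounded morphisms.
The 7-cycle (worlds 0,1,2,3,4,5,6 with 0→1→2→3→4→5→6→0) is intransitive. Mapping every world to a single reflexive point • is a surjective bounded morphism; the reflexive point is not intransitive (R••∧R•• but R••).
Hence intransitivity is not modally definable.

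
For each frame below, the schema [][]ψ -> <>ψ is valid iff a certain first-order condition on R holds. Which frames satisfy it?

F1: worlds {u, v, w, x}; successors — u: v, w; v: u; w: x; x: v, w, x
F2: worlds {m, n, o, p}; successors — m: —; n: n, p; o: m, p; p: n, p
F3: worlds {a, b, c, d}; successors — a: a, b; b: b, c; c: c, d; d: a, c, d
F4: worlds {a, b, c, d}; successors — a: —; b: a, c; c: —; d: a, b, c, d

F3

This is the axiom for a generalized confluence (Geach) condition; its first-order frame correspondent is forall x exists w (x R^2 w & xRw).
F1: fails — at u but no t with uR²t and uRt.
F2: fails — at m but no w with mR²w and mRw.
F3: holds.
F4: fails — at a but no w with aR²w and aRw.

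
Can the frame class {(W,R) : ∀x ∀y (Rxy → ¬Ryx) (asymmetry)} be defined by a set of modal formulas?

If a class were modally definable it would be closed under surjective bounded morphisms (Goldblatt–Thomason).
The 3-cycle (worlds a,b,c with a→b→c→a) is asymmetric. Mapping every world to a single reflexive point • is a surjective bounded morphism, and the reflexive point is not asymmetric (R•• but asymmetry requires ¬R••).
So no modal formula (or set of formulas) defines exactly the asymmetric frames.

No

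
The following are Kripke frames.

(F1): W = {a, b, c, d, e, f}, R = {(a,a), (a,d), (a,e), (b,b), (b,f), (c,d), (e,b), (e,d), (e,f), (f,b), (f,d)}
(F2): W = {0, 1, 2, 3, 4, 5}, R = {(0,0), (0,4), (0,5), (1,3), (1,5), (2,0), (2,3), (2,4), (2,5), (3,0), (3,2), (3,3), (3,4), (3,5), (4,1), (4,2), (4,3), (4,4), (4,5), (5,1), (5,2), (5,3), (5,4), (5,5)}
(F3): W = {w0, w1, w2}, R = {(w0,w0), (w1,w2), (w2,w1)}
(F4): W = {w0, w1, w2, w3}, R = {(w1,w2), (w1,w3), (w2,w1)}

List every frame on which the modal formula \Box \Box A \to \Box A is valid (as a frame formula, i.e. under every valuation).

Frame correspondent (Sahlqvist): \forall x \forall y (Rxy \to \exists z (Rxz \wedge Rzy)) — i.e. density.
(F1): fails — Rcd but no z with Rcz and Rzd.
(F2): condition met.
(F3): fails — Rw1w2 but no z with Rw1z and Rzw2.
(F4): fails — Rw1w2 but no z with Rw1z and Rzw2.
Valid on: (F2).

(F2)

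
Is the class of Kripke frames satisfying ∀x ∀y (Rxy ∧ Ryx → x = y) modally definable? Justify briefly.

No

Modal frame validity is preserved under surjective bounded morphisms.
The 4-cycle (worlds a,b,c,d with a→b→c→d→a) is antisymmetric. Sending even-indexed worlds to a and odd-indexed worlds to b is a surjective bounded morphism onto the two-world frame with a↔b, which is not antisymmetric.
Hence antisymmetry is not modally definable.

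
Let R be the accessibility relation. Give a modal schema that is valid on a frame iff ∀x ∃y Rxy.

□q → ◇q

The condition is seriality. The D schema □q → ◇q defines it.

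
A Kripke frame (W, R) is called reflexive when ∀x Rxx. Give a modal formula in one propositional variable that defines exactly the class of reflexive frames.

□p → p

The condition is reflexivity. The T schema □p → p defines it.
Suppose □p→p is valid. At any x set V(p)={w : Rxw}. Then □p holds at x, so p holds at x, i.e. Rxx.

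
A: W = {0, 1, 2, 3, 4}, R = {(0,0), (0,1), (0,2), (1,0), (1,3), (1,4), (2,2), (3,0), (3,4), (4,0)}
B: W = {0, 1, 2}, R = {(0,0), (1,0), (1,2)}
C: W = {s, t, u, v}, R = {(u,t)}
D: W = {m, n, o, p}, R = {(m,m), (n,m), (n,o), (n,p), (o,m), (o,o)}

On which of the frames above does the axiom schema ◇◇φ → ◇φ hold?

B, C, D

Frame correspondent (Sahlqvist): ∀x ∀y ∀z (Rxy ∧ Ryz → Rxz) — i.e. transitivity.
A: fails — R10 and R02 but not R12.
B: satisfies the condition.
C: satisfies the condition.
D: satisfies the condition.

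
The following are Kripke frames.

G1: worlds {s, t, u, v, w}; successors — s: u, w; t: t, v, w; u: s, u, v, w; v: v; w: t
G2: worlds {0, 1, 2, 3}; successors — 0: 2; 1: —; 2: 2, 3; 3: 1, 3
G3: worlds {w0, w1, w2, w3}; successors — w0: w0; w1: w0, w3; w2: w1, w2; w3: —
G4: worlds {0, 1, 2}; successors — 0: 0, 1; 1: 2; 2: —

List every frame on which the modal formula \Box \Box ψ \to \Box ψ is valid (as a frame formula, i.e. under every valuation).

This is the axiom for density; its first-order frame correspondent is \forall x \forall y (Rxy \to \exists z (Rxz \wedge Rzy)).
G1: holds.
G2: holds.
G3: fails — Rw1w3 but no z with Rw1z and Rzw3.
G4: fails — R12 but no z with R1z and Rz2.
Valid on: G1, G2.

G1, G2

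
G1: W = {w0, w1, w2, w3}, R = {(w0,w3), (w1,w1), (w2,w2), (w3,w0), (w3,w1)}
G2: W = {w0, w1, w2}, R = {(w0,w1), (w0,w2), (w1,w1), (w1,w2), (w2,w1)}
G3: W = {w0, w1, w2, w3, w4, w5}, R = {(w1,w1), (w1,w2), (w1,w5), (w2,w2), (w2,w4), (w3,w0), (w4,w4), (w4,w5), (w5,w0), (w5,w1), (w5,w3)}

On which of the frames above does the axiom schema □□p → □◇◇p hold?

Frame correspondent (Sahlqvist): ∀x ∀z (xRz → ∃w (xR²w ∧ zR²w)) — i.e. a generalized confluence (Geach) condition.
G1: satisfies the condition.
G2: satisfies the condition.
G3: fails — w3Rw0 but no w with w3R²w and w0R²w.

G1, G2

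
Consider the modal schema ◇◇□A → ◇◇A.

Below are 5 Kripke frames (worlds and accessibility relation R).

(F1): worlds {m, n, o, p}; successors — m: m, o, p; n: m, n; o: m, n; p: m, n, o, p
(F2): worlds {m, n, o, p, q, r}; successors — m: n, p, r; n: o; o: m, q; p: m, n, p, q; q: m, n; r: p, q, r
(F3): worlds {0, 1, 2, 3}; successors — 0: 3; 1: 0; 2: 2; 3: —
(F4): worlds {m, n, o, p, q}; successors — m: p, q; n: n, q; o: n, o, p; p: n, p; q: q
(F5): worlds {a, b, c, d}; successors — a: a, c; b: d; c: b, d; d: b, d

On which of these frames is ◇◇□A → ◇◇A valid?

(F1), (F4), (F5)

Frame correspondent (Sahlqvist): ∀x ∀y (xR²y → ∃w (yRw ∧ xR²w)) — i.e. a generalized confluence (Geach) condition.
(F1): condition met.
(F2): fails — nR²m but no w with mRw and nR²w.
(F3): fails — 1R²3 but no w with 3Rw and 1R²w.
(F4): condition met.
(F5): condition met.
Valid on: (F1), (F4), (F5).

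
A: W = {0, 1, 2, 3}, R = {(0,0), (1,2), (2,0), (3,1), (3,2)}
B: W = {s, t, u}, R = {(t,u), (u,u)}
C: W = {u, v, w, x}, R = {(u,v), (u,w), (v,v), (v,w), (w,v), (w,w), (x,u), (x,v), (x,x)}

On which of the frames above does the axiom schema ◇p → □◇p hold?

B

Frame correspondent (Sahlqvist): ∀x ∀y ∀z (Rxy ∧ Rxz → Ryz) — i.e. the Euclidean property.
A: fails — R12 and R12 but not R22.
B: condition met.
C: fails — Rxu and Rxu but not Ruu.
Valid on: B.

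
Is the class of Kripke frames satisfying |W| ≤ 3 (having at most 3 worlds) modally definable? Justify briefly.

Modal frame validity is preserved under disjoint unions.
Any modal formula valid on each of 4 disjoint one-world frames is valid on their disjoint union (validity is preserved under disjoint unions). Each one-world frame has |W|=1≤3, but the union has |W|=4.
So the class is not modally definable.

No — not modally definable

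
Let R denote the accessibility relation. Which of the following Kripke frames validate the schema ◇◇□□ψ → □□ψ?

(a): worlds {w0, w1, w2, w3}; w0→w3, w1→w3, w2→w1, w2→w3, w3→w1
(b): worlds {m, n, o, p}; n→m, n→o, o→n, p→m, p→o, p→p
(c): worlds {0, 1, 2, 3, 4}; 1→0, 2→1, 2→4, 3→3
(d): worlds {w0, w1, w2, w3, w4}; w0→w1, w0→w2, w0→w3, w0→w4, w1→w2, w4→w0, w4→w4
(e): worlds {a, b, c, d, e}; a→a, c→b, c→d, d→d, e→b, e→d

(e)

The schema corresponds to a generalized confluence (Geach) condition: ∀x ∀y ∀z ((xR²y ∧ xR²z) → ∃w (yR²w ∧ z = w)).
(a): fails — w2R²w1, w2R²w3 but no w with w1R²w and w3=w.
(b): fails — oR²m, oR²m but no w with mR²w and m=w.
(c): fails — 2R²0, 2R²0 but no w with 0R²w and 0=w.
(d): fails — w0R²w2, w0R²w0 but no w with w2R²w and w0=w.
(e): holds.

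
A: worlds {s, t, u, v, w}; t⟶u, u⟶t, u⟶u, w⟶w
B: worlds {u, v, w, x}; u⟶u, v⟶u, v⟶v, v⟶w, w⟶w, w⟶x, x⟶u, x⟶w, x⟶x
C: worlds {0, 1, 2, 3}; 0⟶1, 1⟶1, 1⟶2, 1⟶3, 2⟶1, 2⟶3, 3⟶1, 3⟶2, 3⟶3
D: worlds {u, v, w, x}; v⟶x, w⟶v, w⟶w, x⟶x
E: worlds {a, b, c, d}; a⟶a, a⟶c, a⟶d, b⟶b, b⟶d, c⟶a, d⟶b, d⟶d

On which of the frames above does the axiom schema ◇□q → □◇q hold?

This is the axiom for convergence; its first-order frame correspondent is ∀x ∀y ∀z (Rxy ∧ Rxz → ∃w (Ryw ∧ Rzw)).
A: satisfies the condition.
B: fails — Rvw and Rvu but w and u have no common successor.
C: satisfies the condition.
D: fails — Rww and Rwv but w and v have no common successor.
E: fails — Rac and Rad but c and d have no common successor.

A, C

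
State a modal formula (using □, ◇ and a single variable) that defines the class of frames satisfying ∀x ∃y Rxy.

A defining formula is □s → ◇s (the D axiom).

□s → ◇s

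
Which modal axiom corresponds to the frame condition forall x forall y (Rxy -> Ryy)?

The condition is shift-reflexivity. The T□ schema □(□ψ → ψ) defines it.

□(□ψ → ψ)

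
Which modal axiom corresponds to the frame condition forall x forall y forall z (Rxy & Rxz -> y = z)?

This is partial functionality; the standard corresponding axiom is CD: ◇ψ → □ψ.

◇ψ → □ψ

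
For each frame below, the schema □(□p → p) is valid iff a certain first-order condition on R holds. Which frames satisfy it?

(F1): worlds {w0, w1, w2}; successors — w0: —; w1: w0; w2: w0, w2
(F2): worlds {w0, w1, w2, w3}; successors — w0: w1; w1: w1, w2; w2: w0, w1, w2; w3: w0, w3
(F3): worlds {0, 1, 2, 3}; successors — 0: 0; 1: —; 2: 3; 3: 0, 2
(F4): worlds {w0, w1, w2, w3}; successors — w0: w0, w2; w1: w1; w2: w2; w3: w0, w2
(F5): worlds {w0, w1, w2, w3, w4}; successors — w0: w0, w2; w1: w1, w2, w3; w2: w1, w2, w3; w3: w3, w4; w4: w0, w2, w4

Frame correspondent (Sahlqvist): ∀x ∀y (Rxy → Ryy) — i.e. shift-reflexivity.
(F1): fails — Rw1w0 but not Rw0w0.
(F2): fails — Rw3w0 but not Rw0w0.
(F3): fails — R23 but not R33.
(F4): holds.
(F5): holds.

(F4), (F5)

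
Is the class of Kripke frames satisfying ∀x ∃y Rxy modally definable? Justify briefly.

This is a Sahlqvist condition; the D axiom □p → ◇p defines it.
Suppose □p→◇p is valid. At any x set V(p)=W. Then □p at x, so ◇p at x, so x has a successor.

Yes — defined by □p → ◇p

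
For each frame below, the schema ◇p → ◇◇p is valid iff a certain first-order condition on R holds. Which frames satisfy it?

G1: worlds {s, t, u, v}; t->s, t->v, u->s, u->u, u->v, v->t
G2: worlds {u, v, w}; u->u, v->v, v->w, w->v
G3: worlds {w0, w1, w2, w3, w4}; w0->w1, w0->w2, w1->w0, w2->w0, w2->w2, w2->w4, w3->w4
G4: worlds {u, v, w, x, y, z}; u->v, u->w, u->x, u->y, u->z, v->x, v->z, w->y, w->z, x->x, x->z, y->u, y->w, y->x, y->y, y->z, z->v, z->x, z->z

G2, G4

This is the axiom for a generalized confluence (Geach) condition; its first-order frame correspondent is ∀x ∀y (xRy → ∃w (y = w ∧ xR²w)).
G1: fails — tRs but no w with s=w and tR²w.
G2: satisfies the condition.
G3: fails — w0Rw1 but no w with w1=w and w0R²w.
G4: satisfies the condition.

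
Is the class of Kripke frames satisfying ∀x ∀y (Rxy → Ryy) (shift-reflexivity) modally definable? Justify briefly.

The condition is shift-reflexivity. A defining modal formula is □(□r → r).
Suppose □(□r→r) is valid. Take Rxy and set V(r)={w : Ryw}. Then at y, □r holds; since □(□r→r) at x, □r→r at y, so r at y, i.e. Ryy.

Definable; □(□r → r) defines it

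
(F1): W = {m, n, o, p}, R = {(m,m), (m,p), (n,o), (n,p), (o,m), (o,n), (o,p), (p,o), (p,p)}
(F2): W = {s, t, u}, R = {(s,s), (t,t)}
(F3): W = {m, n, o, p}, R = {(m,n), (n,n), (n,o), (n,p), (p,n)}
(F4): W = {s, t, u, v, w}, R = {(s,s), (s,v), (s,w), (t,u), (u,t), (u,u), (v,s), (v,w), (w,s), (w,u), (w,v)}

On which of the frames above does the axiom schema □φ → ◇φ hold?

The schema corresponds to seriality: ∀x ∃y Rxy.
(F1): satisfies the condition.
(F2): fails — world u has no successor.
(F3): fails — world o has no successor.
(F4): satisfies the condition.

(F1), (F4)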